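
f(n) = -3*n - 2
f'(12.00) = -3.00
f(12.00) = -38.00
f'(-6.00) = -3.00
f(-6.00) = 16.00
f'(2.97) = -3.00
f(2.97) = -10.91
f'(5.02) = -3.00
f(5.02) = -17.06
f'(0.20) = -3.00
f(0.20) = -2.60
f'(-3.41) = -3.00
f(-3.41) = 8.23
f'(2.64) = -3.00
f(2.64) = -9.92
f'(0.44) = -3.00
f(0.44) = -3.32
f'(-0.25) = -3.00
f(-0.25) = -1.25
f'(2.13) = -3.00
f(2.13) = -8.39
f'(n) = -3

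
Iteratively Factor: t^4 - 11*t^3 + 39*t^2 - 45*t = (t)*(t^3 - 11*t^2 + 39*t - 45) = t*(t - 5)*(t^2 - 6*t + 9) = t*(t - 5)*(t - 3)*(t - 3)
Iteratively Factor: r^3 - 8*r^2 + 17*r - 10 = (r - 5)*(r^2 - 3*r + 2) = (r - 5)*(r - 2)*(r - 1)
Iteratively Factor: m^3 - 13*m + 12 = (m - 3)*(m^2 + 3*m - 4) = (m - 3)*(m - 1)*(m + 4)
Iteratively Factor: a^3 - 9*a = (a + 3)*(a^2 - 3*a) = a*(a + 3)*(a - 3)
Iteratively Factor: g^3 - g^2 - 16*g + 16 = (g + 4)*(g^2 - 5*g + 4) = (g - 4)*(g + 4)*(g - 1)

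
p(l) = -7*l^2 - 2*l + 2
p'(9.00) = -128.00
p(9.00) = -583.00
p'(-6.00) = 82.00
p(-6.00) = -238.00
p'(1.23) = -19.22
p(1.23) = -11.05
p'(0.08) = -3.12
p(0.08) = 1.80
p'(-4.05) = 54.70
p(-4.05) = -104.72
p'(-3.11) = 41.54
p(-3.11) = -59.48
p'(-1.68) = 21.52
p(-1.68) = -14.40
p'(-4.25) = 57.50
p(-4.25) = -115.94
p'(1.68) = -25.52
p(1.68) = -21.12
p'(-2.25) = 29.50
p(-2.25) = -28.94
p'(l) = -14*l - 2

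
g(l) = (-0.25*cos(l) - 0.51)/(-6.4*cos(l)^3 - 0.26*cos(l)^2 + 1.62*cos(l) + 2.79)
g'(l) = (-0.25*cos(l) - 0.51)*(-19.2*sin(l)*cos(l)^2 - 0.52*sin(l)*cos(l) + 1.62*sin(l))/(-6.4*cos(l)^3 - 0.26*cos(l)^2 + 1.62*cos(l) + 2.79)^2 + 0.25*sin(l)/(-6.4*cos(l)^3 - 0.26*cos(l)^2 + 1.62*cos(l) + 2.79)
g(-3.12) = -0.04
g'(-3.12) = -0.00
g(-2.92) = -0.04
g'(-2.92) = -0.03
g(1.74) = -0.18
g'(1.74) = 0.01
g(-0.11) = 0.35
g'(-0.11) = -0.31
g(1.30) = -0.19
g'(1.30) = 0.07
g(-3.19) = -0.04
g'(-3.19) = 0.01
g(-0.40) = 0.79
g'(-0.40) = -4.85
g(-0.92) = -0.29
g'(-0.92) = -0.68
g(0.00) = 0.34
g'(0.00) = 0.00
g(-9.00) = -0.05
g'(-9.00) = -0.06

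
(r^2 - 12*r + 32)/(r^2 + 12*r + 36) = (r^2 - 12*r + 32)/(r^2 + 12*r + 36)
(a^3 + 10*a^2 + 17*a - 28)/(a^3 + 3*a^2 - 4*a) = (a + 7)/a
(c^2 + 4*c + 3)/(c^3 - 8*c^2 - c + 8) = (c + 3)/(c^2 - 9*c + 8)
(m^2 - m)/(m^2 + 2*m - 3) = m/(m + 3)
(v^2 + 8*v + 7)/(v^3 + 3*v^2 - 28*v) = (v + 1)/(v*(v - 4))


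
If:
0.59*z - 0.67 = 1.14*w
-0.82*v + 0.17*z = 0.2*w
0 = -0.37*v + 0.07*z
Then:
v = 0.25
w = 0.10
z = 1.33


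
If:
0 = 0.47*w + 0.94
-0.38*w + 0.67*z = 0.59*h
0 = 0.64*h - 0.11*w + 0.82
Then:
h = -1.62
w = -2.00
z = -2.57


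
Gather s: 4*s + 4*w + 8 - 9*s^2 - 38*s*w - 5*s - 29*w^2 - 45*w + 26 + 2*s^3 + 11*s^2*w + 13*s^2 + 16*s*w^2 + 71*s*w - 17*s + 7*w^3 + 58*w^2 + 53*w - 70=2*s^3 + s^2*(11*w + 4) + s*(16*w^2 + 33*w - 18) + 7*w^3 + 29*w^2 + 12*w - 36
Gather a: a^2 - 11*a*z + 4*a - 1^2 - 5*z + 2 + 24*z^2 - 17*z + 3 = a^2 + a*(4 - 11*z) + 24*z^2 - 22*z + 4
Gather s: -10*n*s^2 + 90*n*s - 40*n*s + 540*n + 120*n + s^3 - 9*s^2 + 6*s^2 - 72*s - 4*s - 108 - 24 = 660*n + s^3 + s^2*(-10*n - 3) + s*(50*n - 76) - 132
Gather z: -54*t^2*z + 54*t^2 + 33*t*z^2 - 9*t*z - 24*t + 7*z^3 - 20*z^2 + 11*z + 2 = 54*t^2 - 24*t + 7*z^3 + z^2*(33*t - 20) + z*(-54*t^2 - 9*t + 11) + 2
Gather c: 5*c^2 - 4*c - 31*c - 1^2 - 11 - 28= 5*c^2 - 35*c - 40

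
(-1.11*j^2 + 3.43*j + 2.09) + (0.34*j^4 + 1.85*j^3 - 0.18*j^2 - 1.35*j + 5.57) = 0.34*j^4 + 1.85*j^3 - 1.29*j^2 + 2.08*j + 7.66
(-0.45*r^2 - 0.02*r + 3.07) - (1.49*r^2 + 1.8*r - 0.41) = -1.94*r^2 - 1.82*r + 3.48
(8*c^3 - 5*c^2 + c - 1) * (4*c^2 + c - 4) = 32*c^5 - 12*c^4 - 33*c^3 + 17*c^2 - 5*c + 4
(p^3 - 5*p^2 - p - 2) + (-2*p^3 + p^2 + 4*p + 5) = -p^3 - 4*p^2 + 3*p + 3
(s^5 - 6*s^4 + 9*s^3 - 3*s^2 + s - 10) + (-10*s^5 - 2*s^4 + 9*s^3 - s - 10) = -9*s^5 - 8*s^4 + 18*s^3 - 3*s^2 - 20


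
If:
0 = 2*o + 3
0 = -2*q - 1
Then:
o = -3/2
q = -1/2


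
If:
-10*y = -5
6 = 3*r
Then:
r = 2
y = 1/2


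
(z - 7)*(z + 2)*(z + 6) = z^3 + z^2 - 44*z - 84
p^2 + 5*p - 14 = (p - 2)*(p + 7)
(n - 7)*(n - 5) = n^2 - 12*n + 35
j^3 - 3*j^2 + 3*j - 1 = (j - 1)^3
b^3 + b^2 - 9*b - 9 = (b - 3)*(b + 1)*(b + 3)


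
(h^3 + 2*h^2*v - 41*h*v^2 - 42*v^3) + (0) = h^3 + 2*h^2*v - 41*h*v^2 - 42*v^3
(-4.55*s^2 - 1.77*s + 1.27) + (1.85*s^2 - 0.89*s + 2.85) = -2.7*s^2 - 2.66*s + 4.12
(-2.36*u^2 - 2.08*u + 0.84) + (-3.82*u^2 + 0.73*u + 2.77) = -6.18*u^2 - 1.35*u + 3.61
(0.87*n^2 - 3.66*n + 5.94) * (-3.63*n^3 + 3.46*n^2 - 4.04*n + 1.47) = -3.1581*n^5 + 16.296*n^4 - 37.7406*n^3 + 36.6177*n^2 - 29.3778*n + 8.7318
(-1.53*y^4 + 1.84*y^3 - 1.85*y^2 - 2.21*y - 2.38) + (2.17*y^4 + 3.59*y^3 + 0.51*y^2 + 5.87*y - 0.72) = 0.64*y^4 + 5.43*y^3 - 1.34*y^2 + 3.66*y - 3.1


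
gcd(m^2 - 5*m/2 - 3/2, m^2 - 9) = m - 3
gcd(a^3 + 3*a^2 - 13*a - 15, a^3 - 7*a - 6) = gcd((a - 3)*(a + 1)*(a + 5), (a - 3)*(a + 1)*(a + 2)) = a^2 - 2*a - 3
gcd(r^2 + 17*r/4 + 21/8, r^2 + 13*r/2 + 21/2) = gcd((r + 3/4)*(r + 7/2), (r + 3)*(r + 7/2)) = r + 7/2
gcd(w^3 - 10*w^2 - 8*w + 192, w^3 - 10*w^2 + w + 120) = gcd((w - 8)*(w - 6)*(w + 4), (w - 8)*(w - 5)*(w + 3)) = w - 8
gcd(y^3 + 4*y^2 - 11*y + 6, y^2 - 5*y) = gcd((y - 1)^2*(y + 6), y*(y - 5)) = 1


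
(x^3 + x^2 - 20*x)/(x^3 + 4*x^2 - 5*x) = (x - 4)/(x - 1)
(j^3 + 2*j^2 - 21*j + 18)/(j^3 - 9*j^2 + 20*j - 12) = (j^2 + 3*j - 18)/(j^2 - 8*j + 12)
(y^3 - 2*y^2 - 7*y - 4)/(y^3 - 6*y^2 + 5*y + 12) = (y + 1)/(y - 3)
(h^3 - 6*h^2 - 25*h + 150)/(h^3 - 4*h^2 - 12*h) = (h^2 - 25)/(h*(h + 2))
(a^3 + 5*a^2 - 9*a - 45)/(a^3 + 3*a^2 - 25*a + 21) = (a^2 + 8*a + 15)/(a^2 + 6*a - 7)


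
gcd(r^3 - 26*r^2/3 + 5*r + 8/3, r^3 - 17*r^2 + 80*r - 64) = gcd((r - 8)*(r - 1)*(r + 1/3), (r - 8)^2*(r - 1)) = r^2 - 9*r + 8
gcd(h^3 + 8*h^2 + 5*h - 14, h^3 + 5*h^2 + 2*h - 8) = h^2 + h - 2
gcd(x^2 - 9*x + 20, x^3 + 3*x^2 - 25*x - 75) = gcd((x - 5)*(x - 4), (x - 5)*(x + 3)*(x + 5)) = x - 5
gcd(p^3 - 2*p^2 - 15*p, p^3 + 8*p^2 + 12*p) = p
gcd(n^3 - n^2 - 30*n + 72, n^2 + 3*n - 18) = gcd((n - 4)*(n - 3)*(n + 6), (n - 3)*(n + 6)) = n^2 + 3*n - 18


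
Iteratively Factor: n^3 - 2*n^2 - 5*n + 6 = (n + 2)*(n^2 - 4*n + 3) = (n - 3)*(n + 2)*(n - 1)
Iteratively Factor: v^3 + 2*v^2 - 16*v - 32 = (v - 4)*(v^2 + 6*v + 8) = (v - 4)*(v + 2)*(v + 4)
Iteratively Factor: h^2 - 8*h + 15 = (h - 3)*(h - 5)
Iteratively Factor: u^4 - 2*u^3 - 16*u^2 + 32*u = (u - 4)*(u^3 + 2*u^2 - 8*u) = (u - 4)*(u - 2)*(u^2 + 4*u) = (u - 4)*(u - 2)*(u + 4)*(u)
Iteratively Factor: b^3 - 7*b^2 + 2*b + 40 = (b + 2)*(b^2 - 9*b + 20) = (b - 4)*(b + 2)*(b - 5)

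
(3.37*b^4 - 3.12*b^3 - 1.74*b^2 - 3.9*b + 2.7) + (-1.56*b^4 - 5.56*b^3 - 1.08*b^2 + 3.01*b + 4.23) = 1.81*b^4 - 8.68*b^3 - 2.82*b^2 - 0.89*b + 6.93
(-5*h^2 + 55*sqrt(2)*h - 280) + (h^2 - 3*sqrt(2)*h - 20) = -4*h^2 + 52*sqrt(2)*h - 300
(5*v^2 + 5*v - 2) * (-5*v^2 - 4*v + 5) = -25*v^4 - 45*v^3 + 15*v^2 + 33*v - 10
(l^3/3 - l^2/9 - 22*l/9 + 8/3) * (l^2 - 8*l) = l^5/3 - 25*l^4/9 - 14*l^3/9 + 200*l^2/9 - 64*l/3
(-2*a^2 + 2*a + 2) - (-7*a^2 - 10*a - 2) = 5*a^2 + 12*a + 4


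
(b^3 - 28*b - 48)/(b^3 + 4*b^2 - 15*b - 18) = (b^3 - 28*b - 48)/(b^3 + 4*b^2 - 15*b - 18)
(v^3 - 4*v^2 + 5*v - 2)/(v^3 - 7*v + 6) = (v - 1)/(v + 3)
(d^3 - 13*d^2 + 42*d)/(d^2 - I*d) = (d^2 - 13*d + 42)/(d - I)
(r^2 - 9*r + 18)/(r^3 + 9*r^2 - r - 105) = (r - 6)/(r^2 + 12*r + 35)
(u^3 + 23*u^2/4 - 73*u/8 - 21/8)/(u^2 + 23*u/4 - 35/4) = (8*u^2 - 10*u - 3)/(2*(4*u - 5))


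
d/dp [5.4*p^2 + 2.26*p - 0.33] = 10.8*p + 2.26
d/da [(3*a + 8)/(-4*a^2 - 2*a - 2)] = (6*a^2 + 32*a + 5)/(2*(4*a^4 + 4*a^3 + 5*a^2 + 2*a + 1))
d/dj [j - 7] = 1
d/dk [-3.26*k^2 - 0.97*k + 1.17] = -6.52*k - 0.97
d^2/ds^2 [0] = 0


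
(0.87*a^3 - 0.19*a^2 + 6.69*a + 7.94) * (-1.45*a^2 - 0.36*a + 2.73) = -1.2615*a^5 - 0.0377*a^4 - 7.257*a^3 - 14.4401*a^2 + 15.4053*a + 21.6762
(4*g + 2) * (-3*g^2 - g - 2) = -12*g^3 - 10*g^2 - 10*g - 4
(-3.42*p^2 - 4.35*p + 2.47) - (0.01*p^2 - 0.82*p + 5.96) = -3.43*p^2 - 3.53*p - 3.49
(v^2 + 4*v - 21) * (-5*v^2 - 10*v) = -5*v^4 - 30*v^3 + 65*v^2 + 210*v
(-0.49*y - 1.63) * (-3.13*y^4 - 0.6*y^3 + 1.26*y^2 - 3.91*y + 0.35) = 1.5337*y^5 + 5.3959*y^4 + 0.3606*y^3 - 0.1379*y^2 + 6.2018*y - 0.5705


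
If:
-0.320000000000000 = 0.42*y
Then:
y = -0.76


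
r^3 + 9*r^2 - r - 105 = (r - 3)*(r + 5)*(r + 7)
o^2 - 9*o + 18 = (o - 6)*(o - 3)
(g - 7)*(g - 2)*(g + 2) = g^3 - 7*g^2 - 4*g + 28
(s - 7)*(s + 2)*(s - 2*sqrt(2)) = s^3 - 5*s^2 - 2*sqrt(2)*s^2 - 14*s + 10*sqrt(2)*s + 28*sqrt(2)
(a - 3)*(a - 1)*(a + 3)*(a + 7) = a^4 + 6*a^3 - 16*a^2 - 54*a + 63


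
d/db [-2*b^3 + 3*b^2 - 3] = 6*b*(1 - b)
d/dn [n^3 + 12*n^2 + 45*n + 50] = 3*n^2 + 24*n + 45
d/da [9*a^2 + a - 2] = 18*a + 1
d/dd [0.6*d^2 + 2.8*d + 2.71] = 1.2*d + 2.8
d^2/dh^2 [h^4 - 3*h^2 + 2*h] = 12*h^2 - 6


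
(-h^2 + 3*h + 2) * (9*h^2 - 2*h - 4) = -9*h^4 + 29*h^3 + 16*h^2 - 16*h - 8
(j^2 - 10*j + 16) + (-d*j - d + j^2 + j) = -d*j - d + 2*j^2 - 9*j + 16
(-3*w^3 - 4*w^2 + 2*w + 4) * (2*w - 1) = -6*w^4 - 5*w^3 + 8*w^2 + 6*w - 4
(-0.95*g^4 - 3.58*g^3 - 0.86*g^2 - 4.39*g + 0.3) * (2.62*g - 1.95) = -2.489*g^5 - 7.5271*g^4 + 4.7278*g^3 - 9.8248*g^2 + 9.3465*g - 0.585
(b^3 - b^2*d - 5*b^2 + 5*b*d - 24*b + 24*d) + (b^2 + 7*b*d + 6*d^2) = b^3 - b^2*d - 4*b^2 + 12*b*d - 24*b + 6*d^2 + 24*d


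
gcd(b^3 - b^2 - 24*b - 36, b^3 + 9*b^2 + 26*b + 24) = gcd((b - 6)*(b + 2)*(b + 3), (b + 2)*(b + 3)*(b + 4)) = b^2 + 5*b + 6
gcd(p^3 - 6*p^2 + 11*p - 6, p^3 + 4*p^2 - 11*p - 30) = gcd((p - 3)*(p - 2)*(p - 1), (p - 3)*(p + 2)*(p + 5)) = p - 3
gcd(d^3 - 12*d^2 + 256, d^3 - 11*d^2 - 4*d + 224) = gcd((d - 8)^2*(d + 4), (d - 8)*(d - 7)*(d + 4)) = d^2 - 4*d - 32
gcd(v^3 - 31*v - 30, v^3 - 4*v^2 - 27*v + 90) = v^2 - v - 30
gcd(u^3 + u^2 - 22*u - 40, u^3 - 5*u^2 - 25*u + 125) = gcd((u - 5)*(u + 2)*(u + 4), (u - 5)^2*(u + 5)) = u - 5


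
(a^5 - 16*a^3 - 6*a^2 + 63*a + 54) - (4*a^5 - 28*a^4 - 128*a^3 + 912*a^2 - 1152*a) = -3*a^5 + 28*a^4 + 112*a^3 - 918*a^2 + 1215*a + 54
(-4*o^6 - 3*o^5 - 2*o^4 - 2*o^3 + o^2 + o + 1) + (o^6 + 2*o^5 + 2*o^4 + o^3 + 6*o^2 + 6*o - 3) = -3*o^6 - o^5 - o^3 + 7*o^2 + 7*o - 2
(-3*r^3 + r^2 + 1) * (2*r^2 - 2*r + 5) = -6*r^5 + 8*r^4 - 17*r^3 + 7*r^2 - 2*r + 5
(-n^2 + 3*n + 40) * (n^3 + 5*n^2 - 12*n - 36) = -n^5 - 2*n^4 + 67*n^3 + 200*n^2 - 588*n - 1440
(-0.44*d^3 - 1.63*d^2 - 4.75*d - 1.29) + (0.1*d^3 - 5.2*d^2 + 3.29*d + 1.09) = -0.34*d^3 - 6.83*d^2 - 1.46*d - 0.2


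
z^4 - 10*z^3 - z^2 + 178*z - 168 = (z - 7)*(z - 6)*(z - 1)*(z + 4)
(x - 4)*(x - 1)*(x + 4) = x^3 - x^2 - 16*x + 16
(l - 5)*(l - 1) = l^2 - 6*l + 5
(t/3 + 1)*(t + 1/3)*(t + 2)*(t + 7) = t^4/3 + 37*t^3/9 + 15*t^2 + 167*t/9 + 14/3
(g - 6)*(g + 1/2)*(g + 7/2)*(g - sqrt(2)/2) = g^4 - 2*g^3 - sqrt(2)*g^3/2 - 89*g^2/4 + sqrt(2)*g^2 - 21*g/2 + 89*sqrt(2)*g/8 + 21*sqrt(2)/4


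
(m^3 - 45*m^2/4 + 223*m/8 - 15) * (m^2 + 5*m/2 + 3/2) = m^5 - 35*m^4/4 + 5*m^3/4 + 605*m^2/16 + 69*m/16 - 45/2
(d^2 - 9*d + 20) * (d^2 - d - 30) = d^4 - 10*d^3 - d^2 + 250*d - 600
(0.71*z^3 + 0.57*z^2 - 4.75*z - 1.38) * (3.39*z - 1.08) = 2.4069*z^4 + 1.1655*z^3 - 16.7181*z^2 + 0.451800000000001*z + 1.4904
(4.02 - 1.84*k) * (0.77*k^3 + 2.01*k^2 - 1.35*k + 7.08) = -1.4168*k^4 - 0.603*k^3 + 10.5642*k^2 - 18.4542*k + 28.4616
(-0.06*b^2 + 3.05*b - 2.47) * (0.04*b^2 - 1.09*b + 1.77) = -0.0024*b^4 + 0.1874*b^3 - 3.5295*b^2 + 8.0908*b - 4.3719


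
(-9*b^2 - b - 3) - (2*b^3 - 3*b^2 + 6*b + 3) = -2*b^3 - 6*b^2 - 7*b - 6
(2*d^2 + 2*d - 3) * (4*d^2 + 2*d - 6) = 8*d^4 + 12*d^3 - 20*d^2 - 18*d + 18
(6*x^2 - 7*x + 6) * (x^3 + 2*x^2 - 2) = 6*x^5 + 5*x^4 - 8*x^3 + 14*x - 12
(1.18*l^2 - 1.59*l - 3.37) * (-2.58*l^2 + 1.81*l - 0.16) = -3.0444*l^4 + 6.238*l^3 + 5.6279*l^2 - 5.8453*l + 0.5392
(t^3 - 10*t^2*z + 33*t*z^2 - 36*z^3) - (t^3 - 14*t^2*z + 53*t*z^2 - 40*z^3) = 4*t^2*z - 20*t*z^2 + 4*z^3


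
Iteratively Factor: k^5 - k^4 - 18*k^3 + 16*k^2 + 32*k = (k - 4)*(k^4 + 3*k^3 - 6*k^2 - 8*k) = (k - 4)*(k - 2)*(k^3 + 5*k^2 + 4*k) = (k - 4)*(k - 2)*(k + 4)*(k^2 + k) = (k - 4)*(k - 2)*(k + 1)*(k + 4)*(k)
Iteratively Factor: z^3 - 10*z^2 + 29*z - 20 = (z - 4)*(z^2 - 6*z + 5) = (z - 5)*(z - 4)*(z - 1)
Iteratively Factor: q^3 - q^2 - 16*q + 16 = (q - 4)*(q^2 + 3*q - 4) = (q - 4)*(q - 1)*(q + 4)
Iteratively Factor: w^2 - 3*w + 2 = (w - 2)*(w - 1)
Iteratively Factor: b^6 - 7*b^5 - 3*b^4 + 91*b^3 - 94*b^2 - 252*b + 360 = (b + 2)*(b^5 - 9*b^4 + 15*b^3 + 61*b^2 - 216*b + 180) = (b - 3)*(b + 2)*(b^4 - 6*b^3 - 3*b^2 + 52*b - 60) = (b - 3)*(b + 2)*(b + 3)*(b^3 - 9*b^2 + 24*b - 20) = (b - 3)*(b - 2)*(b + 2)*(b + 3)*(b^2 - 7*b + 10) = (b - 3)*(b - 2)^2*(b + 2)*(b + 3)*(b - 5)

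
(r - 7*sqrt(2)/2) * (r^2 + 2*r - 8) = r^3 - 7*sqrt(2)*r^2/2 + 2*r^2 - 7*sqrt(2)*r - 8*r + 28*sqrt(2)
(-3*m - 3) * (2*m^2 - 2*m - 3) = -6*m^3 + 15*m + 9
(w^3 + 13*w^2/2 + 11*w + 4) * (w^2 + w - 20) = w^5 + 15*w^4/2 - 5*w^3/2 - 115*w^2 - 216*w - 80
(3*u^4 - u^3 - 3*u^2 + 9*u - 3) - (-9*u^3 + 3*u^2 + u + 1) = 3*u^4 + 8*u^3 - 6*u^2 + 8*u - 4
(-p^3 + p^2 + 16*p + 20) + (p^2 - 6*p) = -p^3 + 2*p^2 + 10*p + 20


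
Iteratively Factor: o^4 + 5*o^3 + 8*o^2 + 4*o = (o + 2)*(o^3 + 3*o^2 + 2*o) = (o + 2)^2*(o^2 + o) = o*(o + 2)^2*(o + 1)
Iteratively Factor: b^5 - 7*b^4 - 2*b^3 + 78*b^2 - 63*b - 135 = (b + 1)*(b^4 - 8*b^3 + 6*b^2 + 72*b - 135) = (b - 3)*(b + 1)*(b^3 - 5*b^2 - 9*b + 45) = (b - 3)*(b + 1)*(b + 3)*(b^2 - 8*b + 15) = (b - 5)*(b - 3)*(b + 1)*(b + 3)*(b - 3)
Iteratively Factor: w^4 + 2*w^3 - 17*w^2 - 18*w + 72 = (w + 3)*(w^3 - w^2 - 14*w + 24) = (w - 2)*(w + 3)*(w^2 + w - 12) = (w - 2)*(w + 3)*(w + 4)*(w - 3)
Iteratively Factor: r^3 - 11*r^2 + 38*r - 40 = (r - 2)*(r^2 - 9*r + 20) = (r - 4)*(r - 2)*(r - 5)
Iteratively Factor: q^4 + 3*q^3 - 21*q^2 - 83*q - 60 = (q + 3)*(q^3 - 21*q - 20) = (q - 5)*(q + 3)*(q^2 + 5*q + 4) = (q - 5)*(q + 3)*(q + 4)*(q + 1)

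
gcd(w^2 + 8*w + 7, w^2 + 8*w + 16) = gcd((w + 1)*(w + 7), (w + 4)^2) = 1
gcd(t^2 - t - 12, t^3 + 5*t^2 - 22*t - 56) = t - 4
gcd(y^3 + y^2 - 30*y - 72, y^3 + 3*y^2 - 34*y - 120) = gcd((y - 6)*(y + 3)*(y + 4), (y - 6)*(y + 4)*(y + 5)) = y^2 - 2*y - 24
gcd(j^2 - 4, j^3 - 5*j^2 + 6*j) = j - 2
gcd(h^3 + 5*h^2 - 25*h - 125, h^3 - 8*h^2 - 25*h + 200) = h^2 - 25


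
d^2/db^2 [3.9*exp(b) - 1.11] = 3.9*exp(b)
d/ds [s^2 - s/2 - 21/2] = 2*s - 1/2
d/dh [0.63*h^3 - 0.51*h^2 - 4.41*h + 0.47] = 1.89*h^2 - 1.02*h - 4.41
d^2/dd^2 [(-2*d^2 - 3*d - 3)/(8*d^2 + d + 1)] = 44*(-8*d^3 - 24*d^2 + 1)/(512*d^6 + 192*d^5 + 216*d^4 + 49*d^3 + 27*d^2 + 3*d + 1)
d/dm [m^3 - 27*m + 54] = 3*m^2 - 27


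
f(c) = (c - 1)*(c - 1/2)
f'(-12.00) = -25.50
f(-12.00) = 162.50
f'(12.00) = 22.50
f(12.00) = 126.50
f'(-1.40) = -4.30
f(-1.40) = 4.56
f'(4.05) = 6.60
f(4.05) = 10.83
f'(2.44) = 3.38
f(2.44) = 2.79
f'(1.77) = 2.04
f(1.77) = 0.98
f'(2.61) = 3.72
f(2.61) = 3.40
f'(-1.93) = -5.36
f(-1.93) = 7.12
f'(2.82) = 4.14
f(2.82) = 4.22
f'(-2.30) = -6.10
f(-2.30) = 9.24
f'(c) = 2*c - 3/2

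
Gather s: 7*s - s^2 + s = -s^2 + 8*s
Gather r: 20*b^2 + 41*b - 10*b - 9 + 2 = 20*b^2 + 31*b - 7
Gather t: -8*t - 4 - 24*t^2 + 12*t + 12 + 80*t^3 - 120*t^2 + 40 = 80*t^3 - 144*t^2 + 4*t + 48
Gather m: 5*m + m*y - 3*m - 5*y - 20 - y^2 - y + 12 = m*(y + 2) - y^2 - 6*y - 8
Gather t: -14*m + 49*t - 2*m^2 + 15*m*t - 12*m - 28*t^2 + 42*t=-2*m^2 - 26*m - 28*t^2 + t*(15*m + 91)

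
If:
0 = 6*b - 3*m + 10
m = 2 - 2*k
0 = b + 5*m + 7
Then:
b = -71/33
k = 49/33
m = -32/33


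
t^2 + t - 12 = (t - 3)*(t + 4)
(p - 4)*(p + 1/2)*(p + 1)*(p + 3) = p^4 + p^3/2 - 13*p^2 - 37*p/2 - 6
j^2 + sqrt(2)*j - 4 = (j - sqrt(2))*(j + 2*sqrt(2))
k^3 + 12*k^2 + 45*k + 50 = (k + 2)*(k + 5)^2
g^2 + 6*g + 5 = (g + 1)*(g + 5)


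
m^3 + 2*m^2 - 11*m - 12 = (m - 3)*(m + 1)*(m + 4)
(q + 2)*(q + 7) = q^2 + 9*q + 14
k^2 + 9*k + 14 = (k + 2)*(k + 7)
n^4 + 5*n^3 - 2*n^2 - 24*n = n*(n - 2)*(n + 3)*(n + 4)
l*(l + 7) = l^2 + 7*l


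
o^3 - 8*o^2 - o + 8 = (o - 8)*(o - 1)*(o + 1)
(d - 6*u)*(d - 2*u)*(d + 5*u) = d^3 - 3*d^2*u - 28*d*u^2 + 60*u^3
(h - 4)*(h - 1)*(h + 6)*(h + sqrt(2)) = h^4 + h^3 + sqrt(2)*h^3 - 26*h^2 + sqrt(2)*h^2 - 26*sqrt(2)*h + 24*h + 24*sqrt(2)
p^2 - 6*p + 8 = (p - 4)*(p - 2)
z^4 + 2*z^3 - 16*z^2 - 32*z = z*(z - 4)*(z + 2)*(z + 4)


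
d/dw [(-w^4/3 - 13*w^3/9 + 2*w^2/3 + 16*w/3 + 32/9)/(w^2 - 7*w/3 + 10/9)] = 6*(-9*w^5 + 12*w^4 + 71*w^3 - 158*w^2 - 76*w + 192)/(81*w^4 - 378*w^3 + 621*w^2 - 420*w + 100)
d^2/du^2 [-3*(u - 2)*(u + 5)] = -6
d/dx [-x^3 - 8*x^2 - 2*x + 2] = -3*x^2 - 16*x - 2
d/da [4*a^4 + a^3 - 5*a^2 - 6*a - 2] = 16*a^3 + 3*a^2 - 10*a - 6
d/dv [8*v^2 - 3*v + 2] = 16*v - 3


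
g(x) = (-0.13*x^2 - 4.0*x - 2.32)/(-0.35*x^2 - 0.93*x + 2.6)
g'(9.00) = -0.12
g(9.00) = 1.43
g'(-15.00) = -0.07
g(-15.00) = -0.46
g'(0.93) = -7.70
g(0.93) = -4.30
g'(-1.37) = -1.14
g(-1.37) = 0.91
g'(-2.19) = -1.56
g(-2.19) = 1.97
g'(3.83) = -1.08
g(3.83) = 3.21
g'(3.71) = -1.20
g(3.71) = 3.34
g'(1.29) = -26.39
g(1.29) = -9.41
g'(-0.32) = -1.46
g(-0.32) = -0.37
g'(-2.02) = -1.41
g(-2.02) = 1.71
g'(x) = (-0.26*x - 4.0)/(-0.35*x^2 - 0.93*x + 2.6) + (0.7*x + 0.93)*(-0.13*x^2 - 4.0*x - 2.32)/(-0.35*x^2 - 0.93*x + 2.6)^2 = (-1.2791*x^2 - 2.3*x - 12.5576)/(0.1225*x^4 + 0.651*x^3 - 0.9551*x^2 - 4.836*x + 6.76)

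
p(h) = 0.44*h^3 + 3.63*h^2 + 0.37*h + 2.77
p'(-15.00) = 188.47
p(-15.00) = -671.03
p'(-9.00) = 41.95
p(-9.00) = -27.29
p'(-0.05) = 0.01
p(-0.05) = 2.76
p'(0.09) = 1.03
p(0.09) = 2.83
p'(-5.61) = 1.18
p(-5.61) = 37.25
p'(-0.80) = -4.59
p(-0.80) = 4.57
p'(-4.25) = -6.64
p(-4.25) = 32.99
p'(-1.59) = -7.84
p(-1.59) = 9.59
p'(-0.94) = -5.29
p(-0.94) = 5.26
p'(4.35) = 56.93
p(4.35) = 109.29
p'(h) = 1.32*h^2 + 7.26*h + 0.37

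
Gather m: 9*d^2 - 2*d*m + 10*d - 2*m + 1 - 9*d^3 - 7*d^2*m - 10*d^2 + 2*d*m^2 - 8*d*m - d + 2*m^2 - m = -9*d^3 - d^2 + 9*d + m^2*(2*d + 2) + m*(-7*d^2 - 10*d - 3) + 1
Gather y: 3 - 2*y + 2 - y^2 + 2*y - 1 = 4 - y^2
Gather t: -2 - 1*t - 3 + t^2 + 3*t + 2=t^2 + 2*t - 3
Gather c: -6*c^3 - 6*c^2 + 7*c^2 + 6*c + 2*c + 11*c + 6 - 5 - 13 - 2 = -6*c^3 + c^2 + 19*c - 14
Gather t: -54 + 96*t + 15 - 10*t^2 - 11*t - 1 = -10*t^2 + 85*t - 40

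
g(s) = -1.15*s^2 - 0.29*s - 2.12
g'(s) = -2.3*s - 0.29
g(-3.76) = -17.29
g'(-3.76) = 8.36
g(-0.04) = -2.11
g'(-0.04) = -0.20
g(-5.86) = -39.91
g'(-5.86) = 13.19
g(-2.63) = -9.31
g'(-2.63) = 5.76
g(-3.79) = -17.54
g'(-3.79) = 8.43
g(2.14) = -8.01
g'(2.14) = -5.21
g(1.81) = -6.41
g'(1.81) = -4.45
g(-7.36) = -62.28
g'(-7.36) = 16.64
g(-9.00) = -92.66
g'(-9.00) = 20.41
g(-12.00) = -164.24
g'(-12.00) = 27.31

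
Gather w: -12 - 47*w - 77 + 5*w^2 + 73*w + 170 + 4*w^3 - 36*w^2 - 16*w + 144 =4*w^3 - 31*w^2 + 10*w + 225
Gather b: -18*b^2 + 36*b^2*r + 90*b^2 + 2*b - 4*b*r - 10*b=b^2*(36*r + 72) + b*(-4*r - 8)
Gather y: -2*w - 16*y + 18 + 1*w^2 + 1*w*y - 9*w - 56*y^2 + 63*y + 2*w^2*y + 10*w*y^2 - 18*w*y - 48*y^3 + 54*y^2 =w^2 - 11*w - 48*y^3 + y^2*(10*w - 2) + y*(2*w^2 - 17*w + 47) + 18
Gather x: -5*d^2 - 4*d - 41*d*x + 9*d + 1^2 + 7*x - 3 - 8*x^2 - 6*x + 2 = -5*d^2 + 5*d - 8*x^2 + x*(1 - 41*d)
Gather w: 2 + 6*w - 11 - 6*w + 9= 0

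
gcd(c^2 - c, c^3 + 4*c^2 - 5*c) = c^2 - c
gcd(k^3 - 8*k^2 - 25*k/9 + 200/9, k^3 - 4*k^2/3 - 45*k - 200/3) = k^2 - 19*k/3 - 40/3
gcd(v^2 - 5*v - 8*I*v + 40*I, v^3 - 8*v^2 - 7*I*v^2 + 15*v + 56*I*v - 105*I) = v - 5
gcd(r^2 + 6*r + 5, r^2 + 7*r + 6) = r + 1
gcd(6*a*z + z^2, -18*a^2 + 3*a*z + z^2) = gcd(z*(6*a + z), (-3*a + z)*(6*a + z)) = 6*a + z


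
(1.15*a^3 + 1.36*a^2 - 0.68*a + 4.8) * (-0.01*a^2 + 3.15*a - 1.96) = -0.0115*a^5 + 3.6089*a^4 + 2.0368*a^3 - 4.8556*a^2 + 16.4528*a - 9.408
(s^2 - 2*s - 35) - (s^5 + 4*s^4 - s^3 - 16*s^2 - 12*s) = -s^5 - 4*s^4 + s^3 + 17*s^2 + 10*s - 35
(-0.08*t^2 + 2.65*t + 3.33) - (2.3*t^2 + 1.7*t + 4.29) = -2.38*t^2 + 0.95*t - 0.96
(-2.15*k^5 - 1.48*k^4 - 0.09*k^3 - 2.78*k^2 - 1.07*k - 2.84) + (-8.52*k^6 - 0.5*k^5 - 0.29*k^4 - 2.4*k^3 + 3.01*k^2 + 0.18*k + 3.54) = -8.52*k^6 - 2.65*k^5 - 1.77*k^4 - 2.49*k^3 + 0.23*k^2 - 0.89*k + 0.7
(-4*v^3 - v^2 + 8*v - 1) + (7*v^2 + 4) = -4*v^3 + 6*v^2 + 8*v + 3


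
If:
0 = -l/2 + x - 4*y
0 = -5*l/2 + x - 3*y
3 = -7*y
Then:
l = -3/14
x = -51/28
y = -3/7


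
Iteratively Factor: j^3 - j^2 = (j)*(j^2 - j) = j*(j - 1)*(j)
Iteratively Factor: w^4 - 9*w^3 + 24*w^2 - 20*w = (w - 2)*(w^3 - 7*w^2 + 10*w) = (w - 5)*(w - 2)*(w^2 - 2*w) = w*(w - 5)*(w - 2)*(w - 2)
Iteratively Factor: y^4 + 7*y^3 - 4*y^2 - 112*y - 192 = (y + 3)*(y^3 + 4*y^2 - 16*y - 64) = (y - 4)*(y + 3)*(y^2 + 8*y + 16) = (y - 4)*(y + 3)*(y + 4)*(y + 4)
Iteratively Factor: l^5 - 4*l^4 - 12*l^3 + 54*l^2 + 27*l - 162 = (l + 3)*(l^4 - 7*l^3 + 9*l^2 + 27*l - 54) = (l - 3)*(l + 3)*(l^3 - 4*l^2 - 3*l + 18) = (l - 3)^2*(l + 3)*(l^2 - l - 6) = (l - 3)^2*(l + 2)*(l + 3)*(l - 3)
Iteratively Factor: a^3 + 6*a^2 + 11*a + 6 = (a + 3)*(a^2 + 3*a + 2) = (a + 1)*(a + 3)*(a + 2)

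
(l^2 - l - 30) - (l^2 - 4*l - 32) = 3*l + 2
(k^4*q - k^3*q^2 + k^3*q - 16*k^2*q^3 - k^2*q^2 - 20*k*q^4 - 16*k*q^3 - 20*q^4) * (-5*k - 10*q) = -5*k^5*q - 5*k^4*q^2 - 5*k^4*q + 90*k^3*q^3 - 5*k^3*q^2 + 260*k^2*q^4 + 90*k^2*q^3 + 200*k*q^5 + 260*k*q^4 + 200*q^5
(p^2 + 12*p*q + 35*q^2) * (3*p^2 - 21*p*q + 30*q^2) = 3*p^4 + 15*p^3*q - 117*p^2*q^2 - 375*p*q^3 + 1050*q^4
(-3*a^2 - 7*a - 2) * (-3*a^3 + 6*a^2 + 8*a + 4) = 9*a^5 + 3*a^4 - 60*a^3 - 80*a^2 - 44*a - 8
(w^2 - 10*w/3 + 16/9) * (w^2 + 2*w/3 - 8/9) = w^4 - 8*w^3/3 - 4*w^2/3 + 112*w/27 - 128/81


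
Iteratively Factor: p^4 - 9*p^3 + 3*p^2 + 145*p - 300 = (p - 5)*(p^3 - 4*p^2 - 17*p + 60) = (p - 5)*(p + 4)*(p^2 - 8*p + 15) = (p - 5)*(p - 3)*(p + 4)*(p - 5)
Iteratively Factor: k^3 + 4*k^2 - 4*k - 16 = (k + 2)*(k^2 + 2*k - 8) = (k + 2)*(k + 4)*(k - 2)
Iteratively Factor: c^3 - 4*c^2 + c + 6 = (c - 2)*(c^2 - 2*c - 3) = (c - 3)*(c - 2)*(c + 1)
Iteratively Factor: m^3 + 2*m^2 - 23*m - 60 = (m + 3)*(m^2 - m - 20) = (m + 3)*(m + 4)*(m - 5)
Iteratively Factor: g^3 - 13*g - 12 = (g + 3)*(g^2 - 3*g - 4) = (g - 4)*(g + 3)*(g + 1)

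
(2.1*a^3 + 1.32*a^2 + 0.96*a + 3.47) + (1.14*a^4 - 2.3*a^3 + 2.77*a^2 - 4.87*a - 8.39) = 1.14*a^4 - 0.2*a^3 + 4.09*a^2 - 3.91*a - 4.92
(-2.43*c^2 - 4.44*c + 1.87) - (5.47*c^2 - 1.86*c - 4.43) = -7.9*c^2 - 2.58*c + 6.3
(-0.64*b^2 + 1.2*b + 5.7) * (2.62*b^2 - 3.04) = -1.6768*b^4 + 3.144*b^3 + 16.8796*b^2 - 3.648*b - 17.328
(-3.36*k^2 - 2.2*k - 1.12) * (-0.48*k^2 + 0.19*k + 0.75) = 1.6128*k^4 + 0.4176*k^3 - 2.4004*k^2 - 1.8628*k - 0.84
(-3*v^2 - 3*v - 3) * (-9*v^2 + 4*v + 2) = 27*v^4 + 15*v^3 + 9*v^2 - 18*v - 6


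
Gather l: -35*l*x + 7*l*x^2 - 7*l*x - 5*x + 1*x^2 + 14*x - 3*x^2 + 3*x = l*(7*x^2 - 42*x) - 2*x^2 + 12*x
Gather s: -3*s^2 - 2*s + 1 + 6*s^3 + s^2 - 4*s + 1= 6*s^3 - 2*s^2 - 6*s + 2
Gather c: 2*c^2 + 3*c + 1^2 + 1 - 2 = 2*c^2 + 3*c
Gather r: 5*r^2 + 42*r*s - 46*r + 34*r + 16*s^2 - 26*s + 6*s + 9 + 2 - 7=5*r^2 + r*(42*s - 12) + 16*s^2 - 20*s + 4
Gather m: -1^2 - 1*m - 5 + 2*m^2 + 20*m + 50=2*m^2 + 19*m + 44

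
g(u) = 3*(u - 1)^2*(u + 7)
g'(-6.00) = 105.00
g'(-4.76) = 22.12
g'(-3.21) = -42.56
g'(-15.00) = 1536.00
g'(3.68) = 193.28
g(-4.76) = 222.95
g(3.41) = 181.39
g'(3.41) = 167.95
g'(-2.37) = -59.55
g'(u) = 3*(u - 1)^2 + 3*(u + 7)*(2*u - 2) = 3*(u - 1)*(3*u + 13)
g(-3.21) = 201.52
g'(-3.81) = -22.66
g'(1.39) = 20.09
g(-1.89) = 128.04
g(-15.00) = -6144.00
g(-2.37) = 157.75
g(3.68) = 230.12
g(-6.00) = 147.00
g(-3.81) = 221.41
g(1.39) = 3.83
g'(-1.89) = -63.55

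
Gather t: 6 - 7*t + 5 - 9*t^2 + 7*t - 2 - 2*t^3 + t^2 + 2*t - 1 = -2*t^3 - 8*t^2 + 2*t + 8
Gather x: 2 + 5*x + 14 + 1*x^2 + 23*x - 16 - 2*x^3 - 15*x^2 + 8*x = -2*x^3 - 14*x^2 + 36*x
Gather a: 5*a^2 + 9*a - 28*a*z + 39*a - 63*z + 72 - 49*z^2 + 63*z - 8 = 5*a^2 + a*(48 - 28*z) - 49*z^2 + 64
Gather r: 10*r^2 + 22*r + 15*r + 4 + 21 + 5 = 10*r^2 + 37*r + 30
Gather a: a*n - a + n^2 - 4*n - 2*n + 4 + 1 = a*(n - 1) + n^2 - 6*n + 5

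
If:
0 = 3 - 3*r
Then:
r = 1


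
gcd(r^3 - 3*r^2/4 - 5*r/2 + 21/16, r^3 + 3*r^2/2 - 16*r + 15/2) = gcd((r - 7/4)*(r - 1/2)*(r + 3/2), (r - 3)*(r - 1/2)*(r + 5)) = r - 1/2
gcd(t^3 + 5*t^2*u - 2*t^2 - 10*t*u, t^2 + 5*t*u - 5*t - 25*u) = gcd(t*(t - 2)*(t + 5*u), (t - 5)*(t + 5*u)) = t + 5*u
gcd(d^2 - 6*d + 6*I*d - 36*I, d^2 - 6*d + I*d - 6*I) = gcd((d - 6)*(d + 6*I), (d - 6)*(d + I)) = d - 6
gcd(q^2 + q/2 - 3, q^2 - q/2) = 1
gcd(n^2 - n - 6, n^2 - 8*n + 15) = n - 3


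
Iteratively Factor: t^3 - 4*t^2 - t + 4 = (t - 4)*(t^2 - 1) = (t - 4)*(t - 1)*(t + 1)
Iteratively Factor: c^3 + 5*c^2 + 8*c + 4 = (c + 2)*(c^2 + 3*c + 2) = (c + 1)*(c + 2)*(c + 2)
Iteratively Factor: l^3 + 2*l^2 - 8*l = (l + 4)*(l^2 - 2*l) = (l - 2)*(l + 4)*(l)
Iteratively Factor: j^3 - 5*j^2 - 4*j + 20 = (j - 5)*(j^2 - 4) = (j - 5)*(j + 2)*(j - 2)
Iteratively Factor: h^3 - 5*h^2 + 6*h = (h - 3)*(h^2 - 2*h) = h*(h - 3)*(h - 2)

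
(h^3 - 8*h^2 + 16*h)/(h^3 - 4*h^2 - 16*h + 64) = h/(h + 4)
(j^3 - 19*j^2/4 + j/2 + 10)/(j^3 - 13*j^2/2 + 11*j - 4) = (4*j + 5)/(2*(2*j - 1))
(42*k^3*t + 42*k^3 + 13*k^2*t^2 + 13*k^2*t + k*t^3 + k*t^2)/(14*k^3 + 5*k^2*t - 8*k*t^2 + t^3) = k*(42*k^2*t + 42*k^2 + 13*k*t^2 + 13*k*t + t^3 + t^2)/(14*k^3 + 5*k^2*t - 8*k*t^2 + t^3)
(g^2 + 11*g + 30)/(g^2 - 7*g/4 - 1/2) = 4*(g^2 + 11*g + 30)/(4*g^2 - 7*g - 2)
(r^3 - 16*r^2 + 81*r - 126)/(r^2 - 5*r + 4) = (r^3 - 16*r^2 + 81*r - 126)/(r^2 - 5*r + 4)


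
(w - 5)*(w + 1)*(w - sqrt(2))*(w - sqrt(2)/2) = w^4 - 4*w^3 - 3*sqrt(2)*w^3/2 - 4*w^2 + 6*sqrt(2)*w^2 - 4*w + 15*sqrt(2)*w/2 - 5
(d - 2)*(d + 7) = d^2 + 5*d - 14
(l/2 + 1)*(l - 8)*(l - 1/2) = l^3/2 - 13*l^2/4 - 13*l/2 + 4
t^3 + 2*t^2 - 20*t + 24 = (t - 2)^2*(t + 6)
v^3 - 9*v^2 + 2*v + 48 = (v - 8)*(v - 3)*(v + 2)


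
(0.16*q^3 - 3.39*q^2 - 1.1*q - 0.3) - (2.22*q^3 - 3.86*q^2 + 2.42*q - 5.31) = -2.06*q^3 + 0.47*q^2 - 3.52*q + 5.01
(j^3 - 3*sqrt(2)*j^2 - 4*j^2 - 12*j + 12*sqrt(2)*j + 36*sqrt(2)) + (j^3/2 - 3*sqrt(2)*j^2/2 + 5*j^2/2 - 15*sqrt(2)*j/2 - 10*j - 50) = 3*j^3/2 - 9*sqrt(2)*j^2/2 - 3*j^2/2 - 22*j + 9*sqrt(2)*j/2 - 50 + 36*sqrt(2)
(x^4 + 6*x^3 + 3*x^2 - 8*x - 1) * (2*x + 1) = 2*x^5 + 13*x^4 + 12*x^3 - 13*x^2 - 10*x - 1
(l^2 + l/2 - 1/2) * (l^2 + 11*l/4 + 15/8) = l^4 + 13*l^3/4 + 11*l^2/4 - 7*l/16 - 15/16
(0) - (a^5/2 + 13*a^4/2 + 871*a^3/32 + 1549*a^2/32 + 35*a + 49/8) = -a^5/2 - 13*a^4/2 - 871*a^3/32 - 1549*a^2/32 - 35*a - 49/8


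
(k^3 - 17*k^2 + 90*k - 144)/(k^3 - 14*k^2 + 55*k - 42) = (k^2 - 11*k + 24)/(k^2 - 8*k + 7)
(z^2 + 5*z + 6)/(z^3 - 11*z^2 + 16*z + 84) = (z + 3)/(z^2 - 13*z + 42)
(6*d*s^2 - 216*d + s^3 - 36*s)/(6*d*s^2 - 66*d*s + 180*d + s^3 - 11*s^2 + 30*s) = (s + 6)/(s - 5)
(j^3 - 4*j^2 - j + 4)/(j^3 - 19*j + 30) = (j^3 - 4*j^2 - j + 4)/(j^3 - 19*j + 30)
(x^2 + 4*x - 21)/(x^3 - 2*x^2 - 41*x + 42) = (x^2 + 4*x - 21)/(x^3 - 2*x^2 - 41*x + 42)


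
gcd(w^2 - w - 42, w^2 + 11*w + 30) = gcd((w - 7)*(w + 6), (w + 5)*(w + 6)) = w + 6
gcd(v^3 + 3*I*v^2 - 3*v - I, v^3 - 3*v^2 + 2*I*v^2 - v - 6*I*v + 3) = v^2 + 2*I*v - 1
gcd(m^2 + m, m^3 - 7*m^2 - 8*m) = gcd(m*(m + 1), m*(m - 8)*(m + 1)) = m^2 + m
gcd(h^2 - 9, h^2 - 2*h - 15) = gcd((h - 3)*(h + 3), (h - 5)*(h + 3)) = h + 3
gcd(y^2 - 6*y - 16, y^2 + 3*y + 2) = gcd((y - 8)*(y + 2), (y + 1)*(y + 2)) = y + 2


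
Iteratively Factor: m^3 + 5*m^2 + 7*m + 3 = (m + 1)*(m^2 + 4*m + 3) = (m + 1)*(m + 3)*(m + 1)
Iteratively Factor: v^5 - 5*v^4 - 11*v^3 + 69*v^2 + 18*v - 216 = (v - 3)*(v^4 - 2*v^3 - 17*v^2 + 18*v + 72) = (v - 3)*(v + 2)*(v^3 - 4*v^2 - 9*v + 36) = (v - 3)^2*(v + 2)*(v^2 - v - 12) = (v - 3)^2*(v + 2)*(v + 3)*(v - 4)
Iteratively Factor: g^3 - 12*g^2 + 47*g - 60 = (g - 3)*(g^2 - 9*g + 20) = (g - 4)*(g - 3)*(g - 5)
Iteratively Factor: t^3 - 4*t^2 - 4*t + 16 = (t - 4)*(t^2 - 4) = (t - 4)*(t - 2)*(t + 2)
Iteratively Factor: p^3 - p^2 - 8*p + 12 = (p - 2)*(p^2 + p - 6) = (p - 2)^2*(p + 3)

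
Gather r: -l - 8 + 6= -l - 2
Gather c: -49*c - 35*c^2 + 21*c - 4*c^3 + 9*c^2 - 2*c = -4*c^3 - 26*c^2 - 30*c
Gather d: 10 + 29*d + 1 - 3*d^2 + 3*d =-3*d^2 + 32*d + 11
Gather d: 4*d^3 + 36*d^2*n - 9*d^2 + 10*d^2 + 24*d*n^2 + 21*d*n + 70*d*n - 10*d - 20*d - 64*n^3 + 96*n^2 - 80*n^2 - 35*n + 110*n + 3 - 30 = 4*d^3 + d^2*(36*n + 1) + d*(24*n^2 + 91*n - 30) - 64*n^3 + 16*n^2 + 75*n - 27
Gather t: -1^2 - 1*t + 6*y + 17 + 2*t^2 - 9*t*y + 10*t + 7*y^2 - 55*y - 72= 2*t^2 + t*(9 - 9*y) + 7*y^2 - 49*y - 56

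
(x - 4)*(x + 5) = x^2 + x - 20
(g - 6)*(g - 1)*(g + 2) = g^3 - 5*g^2 - 8*g + 12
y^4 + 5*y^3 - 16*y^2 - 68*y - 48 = (y - 4)*(y + 1)*(y + 2)*(y + 6)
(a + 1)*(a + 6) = a^2 + 7*a + 6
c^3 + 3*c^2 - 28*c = c*(c - 4)*(c + 7)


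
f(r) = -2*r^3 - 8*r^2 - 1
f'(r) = -6*r^2 - 16*r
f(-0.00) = -1.00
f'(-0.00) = 0.00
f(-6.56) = 219.33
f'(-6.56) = -153.24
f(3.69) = -210.42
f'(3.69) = -140.74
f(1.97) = -47.34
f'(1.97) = -54.81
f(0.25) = -1.53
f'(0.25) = -4.38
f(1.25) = -17.41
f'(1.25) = -29.38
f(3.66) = -206.22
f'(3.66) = -138.93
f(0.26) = -1.58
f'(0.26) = -4.57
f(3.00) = -127.00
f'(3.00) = -102.00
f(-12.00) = 2303.00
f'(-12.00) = -672.00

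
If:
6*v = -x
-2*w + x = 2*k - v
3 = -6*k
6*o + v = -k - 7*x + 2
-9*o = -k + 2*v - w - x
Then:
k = -1/2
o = 35/576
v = -5/96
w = 121/192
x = 5/16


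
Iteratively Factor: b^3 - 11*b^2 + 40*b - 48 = (b - 4)*(b^2 - 7*b + 12) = (b - 4)^2*(b - 3)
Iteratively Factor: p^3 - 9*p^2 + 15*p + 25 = (p - 5)*(p^2 - 4*p - 5) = (p - 5)*(p + 1)*(p - 5)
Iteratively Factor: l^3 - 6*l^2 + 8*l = (l)*(l^2 - 6*l + 8) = l*(l - 4)*(l - 2)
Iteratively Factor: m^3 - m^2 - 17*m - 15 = (m + 3)*(m^2 - 4*m - 5) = (m - 5)*(m + 3)*(m + 1)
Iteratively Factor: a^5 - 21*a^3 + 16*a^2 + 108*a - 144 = (a - 2)*(a^4 + 2*a^3 - 17*a^2 - 18*a + 72) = (a - 2)*(a + 4)*(a^3 - 2*a^2 - 9*a + 18) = (a - 2)*(a + 3)*(a + 4)*(a^2 - 5*a + 6) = (a - 3)*(a - 2)*(a + 3)*(a + 4)*(a - 2)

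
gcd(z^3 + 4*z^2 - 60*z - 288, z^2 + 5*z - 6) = z + 6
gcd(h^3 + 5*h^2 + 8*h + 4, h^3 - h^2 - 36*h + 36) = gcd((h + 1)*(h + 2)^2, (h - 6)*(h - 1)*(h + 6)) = 1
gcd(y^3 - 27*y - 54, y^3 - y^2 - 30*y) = y - 6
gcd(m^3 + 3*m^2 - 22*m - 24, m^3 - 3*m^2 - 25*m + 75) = 1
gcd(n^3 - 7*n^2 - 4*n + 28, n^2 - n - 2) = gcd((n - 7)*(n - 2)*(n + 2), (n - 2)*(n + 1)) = n - 2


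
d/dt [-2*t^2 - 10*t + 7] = -4*t - 10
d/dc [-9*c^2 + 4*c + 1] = 4 - 18*c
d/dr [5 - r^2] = -2*r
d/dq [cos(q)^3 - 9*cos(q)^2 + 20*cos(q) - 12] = (-3*cos(q)^2 + 18*cos(q) - 20)*sin(q)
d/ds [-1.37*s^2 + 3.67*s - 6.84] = 3.67 - 2.74*s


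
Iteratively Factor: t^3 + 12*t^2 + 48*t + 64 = (t + 4)*(t^2 + 8*t + 16) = (t + 4)^2*(t + 4)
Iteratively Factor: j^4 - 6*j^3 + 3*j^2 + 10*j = (j)*(j^3 - 6*j^2 + 3*j + 10) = j*(j - 2)*(j^2 - 4*j - 5) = j*(j - 5)*(j - 2)*(j + 1)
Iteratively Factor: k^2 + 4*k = (k + 4)*(k)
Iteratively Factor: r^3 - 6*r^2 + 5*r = (r - 1)*(r^2 - 5*r) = r*(r - 1)*(r - 5)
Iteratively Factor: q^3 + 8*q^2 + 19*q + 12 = (q + 4)*(q^2 + 4*q + 3) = (q + 3)*(q + 4)*(q + 1)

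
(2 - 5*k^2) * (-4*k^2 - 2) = 20*k^4 + 2*k^2 - 4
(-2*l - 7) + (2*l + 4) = -3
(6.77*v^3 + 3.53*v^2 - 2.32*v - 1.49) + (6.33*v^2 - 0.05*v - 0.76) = 6.77*v^3 + 9.86*v^2 - 2.37*v - 2.25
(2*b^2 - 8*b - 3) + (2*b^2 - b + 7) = 4*b^2 - 9*b + 4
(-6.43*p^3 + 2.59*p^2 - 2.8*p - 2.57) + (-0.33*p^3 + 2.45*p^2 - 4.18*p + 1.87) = -6.76*p^3 + 5.04*p^2 - 6.98*p - 0.7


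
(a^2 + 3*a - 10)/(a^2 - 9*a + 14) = (a + 5)/(a - 7)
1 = 1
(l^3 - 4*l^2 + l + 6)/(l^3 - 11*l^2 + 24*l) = (l^2 - l - 2)/(l*(l - 8))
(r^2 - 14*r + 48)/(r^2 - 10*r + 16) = (r - 6)/(r - 2)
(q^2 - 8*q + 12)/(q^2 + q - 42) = (q - 2)/(q + 7)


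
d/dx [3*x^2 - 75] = 6*x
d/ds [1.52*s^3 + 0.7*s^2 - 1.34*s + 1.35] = 4.56*s^2 + 1.4*s - 1.34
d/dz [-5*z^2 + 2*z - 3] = 2 - 10*z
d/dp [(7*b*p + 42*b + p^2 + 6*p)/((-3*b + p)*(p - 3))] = (-(3*b - p)*(p - 3)*(7*b + 2*p + 6) + (3*b - p)*(7*b*p + 42*b + p^2 + 6*p) - (p - 3)*(7*b*p + 42*b + p^2 + 6*p))/((3*b - p)^2*(p - 3)^2)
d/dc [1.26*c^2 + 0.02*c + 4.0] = 2.52*c + 0.02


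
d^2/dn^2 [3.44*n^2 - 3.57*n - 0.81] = 6.88000000000000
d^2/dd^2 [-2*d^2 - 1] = -4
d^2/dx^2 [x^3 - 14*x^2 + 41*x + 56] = 6*x - 28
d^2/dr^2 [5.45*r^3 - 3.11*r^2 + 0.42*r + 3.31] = 32.7*r - 6.22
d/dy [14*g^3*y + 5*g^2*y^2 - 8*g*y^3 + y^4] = 14*g^3 + 10*g^2*y - 24*g*y^2 + 4*y^3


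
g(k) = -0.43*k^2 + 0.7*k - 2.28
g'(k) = 0.7 - 0.86*k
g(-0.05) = -2.32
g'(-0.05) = 0.74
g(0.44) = -2.06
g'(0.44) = 0.32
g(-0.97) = -3.36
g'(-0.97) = 1.53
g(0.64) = -2.01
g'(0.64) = 0.15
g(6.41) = -15.46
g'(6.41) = -4.81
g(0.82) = -2.00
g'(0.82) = -0.01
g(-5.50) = -19.14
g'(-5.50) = 5.43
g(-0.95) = -3.33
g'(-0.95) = 1.52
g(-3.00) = -8.25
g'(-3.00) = 3.28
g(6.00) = -13.56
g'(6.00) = -4.46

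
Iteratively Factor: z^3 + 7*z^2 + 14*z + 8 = (z + 2)*(z^2 + 5*z + 4) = (z + 1)*(z + 2)*(z + 4)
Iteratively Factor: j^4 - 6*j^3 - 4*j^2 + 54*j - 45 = (j - 3)*(j^3 - 3*j^2 - 13*j + 15) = (j - 3)*(j + 3)*(j^2 - 6*j + 5) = (j - 5)*(j - 3)*(j + 3)*(j - 1)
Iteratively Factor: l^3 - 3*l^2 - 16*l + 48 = (l - 4)*(l^2 + l - 12) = (l - 4)*(l + 4)*(l - 3)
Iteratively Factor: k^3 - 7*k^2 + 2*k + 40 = (k - 4)*(k^2 - 3*k - 10) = (k - 5)*(k - 4)*(k + 2)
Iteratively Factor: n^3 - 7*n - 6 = (n + 2)*(n^2 - 2*n - 3) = (n - 3)*(n + 2)*(n + 1)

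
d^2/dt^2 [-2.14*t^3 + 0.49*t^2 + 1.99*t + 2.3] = 0.98 - 12.84*t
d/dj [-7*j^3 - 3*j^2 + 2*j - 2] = -21*j^2 - 6*j + 2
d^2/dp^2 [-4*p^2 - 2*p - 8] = -8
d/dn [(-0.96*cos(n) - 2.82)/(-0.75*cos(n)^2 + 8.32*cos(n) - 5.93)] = (0.72*cos(n)^2 + 4.23*cos(n) - 29.1552)*sin(n)/(0.5625*cos(n)^4 - 12.48*cos(n)^3 + 78.1174*cos(n)^2 - 98.6752*cos(n) + 35.1649)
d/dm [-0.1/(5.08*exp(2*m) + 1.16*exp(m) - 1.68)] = (1.016*exp(m) + 0.116)*exp(m)/(5.08*exp(2*m) + 1.16*exp(m) - 1.68)^2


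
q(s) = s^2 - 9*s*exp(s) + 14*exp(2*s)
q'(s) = -9*s*exp(s) + 2*s + 28*exp(2*s) - 9*exp(s)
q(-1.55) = 5.99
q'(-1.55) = -0.79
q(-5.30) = 28.33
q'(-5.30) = -10.41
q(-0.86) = 6.52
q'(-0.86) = 2.76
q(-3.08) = 10.79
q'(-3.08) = -5.24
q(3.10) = 6288.77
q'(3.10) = 12984.07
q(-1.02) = 6.17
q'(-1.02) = 1.67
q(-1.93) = 6.54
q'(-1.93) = -2.06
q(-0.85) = 6.55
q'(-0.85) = 2.84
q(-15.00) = 225.00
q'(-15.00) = -30.00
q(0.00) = 14.00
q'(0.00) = 19.00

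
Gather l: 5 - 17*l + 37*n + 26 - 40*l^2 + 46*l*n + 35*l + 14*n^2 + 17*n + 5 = -40*l^2 + l*(46*n + 18) + 14*n^2 + 54*n + 36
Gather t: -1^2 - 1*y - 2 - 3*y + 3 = -4*y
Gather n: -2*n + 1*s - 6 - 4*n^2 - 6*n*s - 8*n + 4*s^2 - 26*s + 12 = -4*n^2 + n*(-6*s - 10) + 4*s^2 - 25*s + 6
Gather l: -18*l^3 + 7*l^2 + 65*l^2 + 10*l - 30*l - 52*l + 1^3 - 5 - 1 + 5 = -18*l^3 + 72*l^2 - 72*l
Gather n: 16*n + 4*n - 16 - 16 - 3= 20*n - 35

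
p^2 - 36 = (p - 6)*(p + 6)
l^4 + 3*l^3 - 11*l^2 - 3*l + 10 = (l - 2)*(l - 1)*(l + 1)*(l + 5)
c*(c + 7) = c^2 + 7*c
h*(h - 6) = h^2 - 6*h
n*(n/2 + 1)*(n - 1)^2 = n^4/2 - 3*n^2/2 + n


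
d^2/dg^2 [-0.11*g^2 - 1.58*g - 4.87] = -0.220000000000000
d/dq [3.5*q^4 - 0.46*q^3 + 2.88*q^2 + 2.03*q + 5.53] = 14.0*q^3 - 1.38*q^2 + 5.76*q + 2.03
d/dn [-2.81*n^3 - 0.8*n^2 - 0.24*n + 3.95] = -8.43*n^2 - 1.6*n - 0.24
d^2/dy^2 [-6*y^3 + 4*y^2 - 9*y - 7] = 8 - 36*y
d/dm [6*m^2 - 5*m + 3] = 12*m - 5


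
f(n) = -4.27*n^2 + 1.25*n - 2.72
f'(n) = 1.25 - 8.54*n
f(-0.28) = -3.40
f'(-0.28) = 3.64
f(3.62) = -54.15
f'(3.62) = -29.66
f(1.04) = -6.04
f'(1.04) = -7.63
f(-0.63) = -5.20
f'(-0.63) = 6.63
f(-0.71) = -5.76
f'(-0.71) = 7.31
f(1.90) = -15.76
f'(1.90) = -14.98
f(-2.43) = -30.97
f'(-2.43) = 22.00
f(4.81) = -95.50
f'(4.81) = -39.83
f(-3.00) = -44.90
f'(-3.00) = 26.87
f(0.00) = -2.72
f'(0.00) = 1.25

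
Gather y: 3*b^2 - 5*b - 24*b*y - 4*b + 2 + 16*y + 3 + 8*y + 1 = 3*b^2 - 9*b + y*(24 - 24*b) + 6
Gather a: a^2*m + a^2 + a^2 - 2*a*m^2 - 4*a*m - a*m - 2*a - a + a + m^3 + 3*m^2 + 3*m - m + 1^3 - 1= a^2*(m + 2) + a*(-2*m^2 - 5*m - 2) + m^3 + 3*m^2 + 2*m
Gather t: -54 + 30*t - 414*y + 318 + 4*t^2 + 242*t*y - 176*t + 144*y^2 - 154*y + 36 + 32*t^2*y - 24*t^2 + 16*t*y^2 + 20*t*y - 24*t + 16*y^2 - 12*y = t^2*(32*y - 20) + t*(16*y^2 + 262*y - 170) + 160*y^2 - 580*y + 300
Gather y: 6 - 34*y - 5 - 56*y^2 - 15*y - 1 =-56*y^2 - 49*y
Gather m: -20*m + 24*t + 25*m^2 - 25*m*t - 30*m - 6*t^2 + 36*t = 25*m^2 + m*(-25*t - 50) - 6*t^2 + 60*t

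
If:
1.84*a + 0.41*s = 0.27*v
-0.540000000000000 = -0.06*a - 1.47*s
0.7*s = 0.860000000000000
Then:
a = -21.10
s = 1.23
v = -141.93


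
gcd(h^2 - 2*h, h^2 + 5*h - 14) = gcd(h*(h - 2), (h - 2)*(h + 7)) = h - 2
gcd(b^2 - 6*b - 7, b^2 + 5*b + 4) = b + 1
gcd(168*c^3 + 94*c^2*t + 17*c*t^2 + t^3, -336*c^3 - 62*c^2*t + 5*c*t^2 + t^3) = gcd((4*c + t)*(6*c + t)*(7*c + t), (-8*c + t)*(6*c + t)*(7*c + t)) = 42*c^2 + 13*c*t + t^2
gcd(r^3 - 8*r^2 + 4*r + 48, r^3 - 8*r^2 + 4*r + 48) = r^3 - 8*r^2 + 4*r + 48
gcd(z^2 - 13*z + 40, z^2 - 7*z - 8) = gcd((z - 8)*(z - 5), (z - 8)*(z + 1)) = z - 8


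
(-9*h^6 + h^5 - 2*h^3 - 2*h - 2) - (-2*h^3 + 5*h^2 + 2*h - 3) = -9*h^6 + h^5 - 5*h^2 - 4*h + 1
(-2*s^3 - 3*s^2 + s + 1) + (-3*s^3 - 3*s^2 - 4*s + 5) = -5*s^3 - 6*s^2 - 3*s + 6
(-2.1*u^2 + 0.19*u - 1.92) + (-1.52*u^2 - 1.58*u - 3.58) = -3.62*u^2 - 1.39*u - 5.5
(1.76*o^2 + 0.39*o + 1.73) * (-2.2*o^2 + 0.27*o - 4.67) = -3.872*o^4 - 0.3828*o^3 - 11.9199*o^2 - 1.3542*o - 8.0791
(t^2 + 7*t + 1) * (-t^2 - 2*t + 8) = -t^4 - 9*t^3 - 7*t^2 + 54*t + 8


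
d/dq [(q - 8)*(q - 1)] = 2*q - 9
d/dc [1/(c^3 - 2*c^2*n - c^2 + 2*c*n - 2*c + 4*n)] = (-3*c^2 + 4*c*n + 2*c - 2*n + 2)/(c^3 - 2*c^2*n - c^2 + 2*c*n - 2*c + 4*n)^2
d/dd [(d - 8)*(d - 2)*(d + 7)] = 3*d^2 - 6*d - 54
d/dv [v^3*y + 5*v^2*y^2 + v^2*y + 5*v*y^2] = y*(3*v^2 + 10*v*y + 2*v + 5*y)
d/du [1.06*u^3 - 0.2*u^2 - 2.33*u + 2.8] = 3.18*u^2 - 0.4*u - 2.33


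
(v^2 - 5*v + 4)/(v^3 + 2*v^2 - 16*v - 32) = (v - 1)/(v^2 + 6*v + 8)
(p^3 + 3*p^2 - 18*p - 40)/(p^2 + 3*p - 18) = (p^3 + 3*p^2 - 18*p - 40)/(p^2 + 3*p - 18)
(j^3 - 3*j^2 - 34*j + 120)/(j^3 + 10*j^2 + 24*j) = (j^2 - 9*j + 20)/(j*(j + 4))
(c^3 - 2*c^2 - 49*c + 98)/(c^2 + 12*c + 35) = (c^2 - 9*c + 14)/(c + 5)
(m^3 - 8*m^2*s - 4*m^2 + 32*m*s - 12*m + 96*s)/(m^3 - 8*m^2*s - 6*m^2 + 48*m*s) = (m + 2)/m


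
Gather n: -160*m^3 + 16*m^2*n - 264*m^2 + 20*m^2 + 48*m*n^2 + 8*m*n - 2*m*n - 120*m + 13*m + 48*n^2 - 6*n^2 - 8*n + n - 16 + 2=-160*m^3 - 244*m^2 - 107*m + n^2*(48*m + 42) + n*(16*m^2 + 6*m - 7) - 14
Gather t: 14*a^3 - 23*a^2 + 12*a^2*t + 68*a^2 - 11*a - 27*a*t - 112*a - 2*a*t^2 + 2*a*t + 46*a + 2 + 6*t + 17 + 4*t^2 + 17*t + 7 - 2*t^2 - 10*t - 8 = 14*a^3 + 45*a^2 - 77*a + t^2*(2 - 2*a) + t*(12*a^2 - 25*a + 13) + 18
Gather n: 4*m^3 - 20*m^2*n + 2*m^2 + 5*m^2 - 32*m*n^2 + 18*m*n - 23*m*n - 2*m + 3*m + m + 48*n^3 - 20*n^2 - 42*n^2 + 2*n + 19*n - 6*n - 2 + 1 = 4*m^3 + 7*m^2 + 2*m + 48*n^3 + n^2*(-32*m - 62) + n*(-20*m^2 - 5*m + 15) - 1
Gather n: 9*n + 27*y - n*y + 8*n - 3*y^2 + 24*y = n*(17 - y) - 3*y^2 + 51*y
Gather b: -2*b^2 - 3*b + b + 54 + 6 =-2*b^2 - 2*b + 60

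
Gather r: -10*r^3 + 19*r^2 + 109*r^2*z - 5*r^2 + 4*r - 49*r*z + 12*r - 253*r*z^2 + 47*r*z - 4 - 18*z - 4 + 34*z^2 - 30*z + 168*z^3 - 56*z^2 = -10*r^3 + r^2*(109*z + 14) + r*(-253*z^2 - 2*z + 16) + 168*z^3 - 22*z^2 - 48*z - 8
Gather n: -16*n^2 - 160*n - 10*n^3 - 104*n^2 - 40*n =-10*n^3 - 120*n^2 - 200*n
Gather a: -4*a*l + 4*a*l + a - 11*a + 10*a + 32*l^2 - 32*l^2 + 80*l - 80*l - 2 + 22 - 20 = 0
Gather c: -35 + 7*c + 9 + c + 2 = 8*c - 24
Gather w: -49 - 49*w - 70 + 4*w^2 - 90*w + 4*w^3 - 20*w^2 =4*w^3 - 16*w^2 - 139*w - 119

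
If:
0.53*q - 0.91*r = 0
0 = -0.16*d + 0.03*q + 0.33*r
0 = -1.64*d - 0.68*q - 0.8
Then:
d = -0.38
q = -0.27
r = -0.16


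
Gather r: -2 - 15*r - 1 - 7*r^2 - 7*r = -7*r^2 - 22*r - 3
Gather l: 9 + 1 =10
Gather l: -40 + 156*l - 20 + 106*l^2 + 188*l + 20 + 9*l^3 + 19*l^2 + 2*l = 9*l^3 + 125*l^2 + 346*l - 40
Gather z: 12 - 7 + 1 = 6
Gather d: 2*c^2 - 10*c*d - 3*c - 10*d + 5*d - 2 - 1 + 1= 2*c^2 - 3*c + d*(-10*c - 5) - 2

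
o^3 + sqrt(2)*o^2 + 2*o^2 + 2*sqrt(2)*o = o*(o + 2)*(o + sqrt(2))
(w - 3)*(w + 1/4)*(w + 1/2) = w^3 - 9*w^2/4 - 17*w/8 - 3/8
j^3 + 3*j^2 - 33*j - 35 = (j - 5)*(j + 1)*(j + 7)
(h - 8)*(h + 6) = h^2 - 2*h - 48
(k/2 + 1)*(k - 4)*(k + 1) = k^3/2 - k^2/2 - 5*k - 4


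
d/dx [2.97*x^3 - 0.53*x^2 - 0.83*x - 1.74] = 8.91*x^2 - 1.06*x - 0.83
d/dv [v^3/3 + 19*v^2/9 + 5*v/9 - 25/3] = v^2 + 38*v/9 + 5/9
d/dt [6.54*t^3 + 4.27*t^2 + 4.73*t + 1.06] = 19.62*t^2 + 8.54*t + 4.73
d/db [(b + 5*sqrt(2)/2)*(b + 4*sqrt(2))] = 2*b + 13*sqrt(2)/2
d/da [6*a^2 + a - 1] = 12*a + 1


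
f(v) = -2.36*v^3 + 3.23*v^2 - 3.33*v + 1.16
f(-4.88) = 368.60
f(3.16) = -51.58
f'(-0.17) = -4.63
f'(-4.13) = -150.77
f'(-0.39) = -6.93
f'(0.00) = -3.33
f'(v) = -7.08*v^2 + 6.46*v - 3.33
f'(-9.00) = -634.95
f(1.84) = -8.73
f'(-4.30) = -162.02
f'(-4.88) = -203.46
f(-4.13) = 236.26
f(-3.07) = 110.11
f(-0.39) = 3.09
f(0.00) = 1.16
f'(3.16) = -53.61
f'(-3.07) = -89.89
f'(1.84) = -15.41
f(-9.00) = 2013.20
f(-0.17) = 1.83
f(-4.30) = 262.84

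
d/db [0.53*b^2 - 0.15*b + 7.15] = 1.06*b - 0.15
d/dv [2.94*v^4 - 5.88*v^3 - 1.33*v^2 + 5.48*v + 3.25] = 11.76*v^3 - 17.64*v^2 - 2.66*v + 5.48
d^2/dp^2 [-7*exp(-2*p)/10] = -14*exp(-2*p)/5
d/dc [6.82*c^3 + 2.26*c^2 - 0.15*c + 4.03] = 20.46*c^2 + 4.52*c - 0.15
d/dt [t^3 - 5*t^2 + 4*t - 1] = 3*t^2 - 10*t + 4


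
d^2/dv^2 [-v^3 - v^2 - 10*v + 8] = -6*v - 2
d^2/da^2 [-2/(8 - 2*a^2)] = 2*(3*a^2 + 4)/(a^2 - 4)^3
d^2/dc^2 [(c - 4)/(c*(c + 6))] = 2*(c^3 - 12*c^2 - 72*c - 144)/(c^3*(c^3 + 18*c^2 + 108*c + 216))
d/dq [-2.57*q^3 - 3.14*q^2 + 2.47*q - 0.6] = -7.71*q^2 - 6.28*q + 2.47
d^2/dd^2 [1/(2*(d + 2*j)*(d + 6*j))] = ((d + 2*j)^2 + (d + 2*j)*(d + 6*j) + (d + 6*j)^2)/((d + 2*j)^3*(d + 6*j)^3)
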